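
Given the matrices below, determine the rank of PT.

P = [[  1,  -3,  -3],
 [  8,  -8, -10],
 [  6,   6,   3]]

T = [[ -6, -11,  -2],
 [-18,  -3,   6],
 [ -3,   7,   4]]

2

First compute PT:
[[ 57, -23, -32],
 [126, -134, -104],
 [-153, -63,  36]]
Now row reduce the product.
R2 ← R2 − (42/19)·R1: [0, -1580/19, -632/19]
R3 ← R3 + (51/19)·R1: [0, -2370/19, -948/19]
R3 ← R3 − (3/2)·R2: [0, 0, 0]
2 nonzero rows, so rank(PT) = 2.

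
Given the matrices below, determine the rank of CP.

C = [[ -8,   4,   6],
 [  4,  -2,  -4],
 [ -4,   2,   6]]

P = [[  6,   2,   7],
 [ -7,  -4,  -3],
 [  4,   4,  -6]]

2

First compute CP:
[[-52,  -8, -104],
 [ 22,   0,  58],
 [-14,   8, -70]]
Now row reduce the product.
R2 ← R2 + (11/26)·R1: [0, -44/13, 14]
R3 ← R3 − (7/26)·R1: [0, 132/13, -42]
R3 ← R3 + (3)·R2: [0, 0, 0]
2 nonzero rows, so rank(CP) = 2.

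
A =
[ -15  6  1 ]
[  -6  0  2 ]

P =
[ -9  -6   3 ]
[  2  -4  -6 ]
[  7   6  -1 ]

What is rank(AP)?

2

First compute AP:
[[154,  72, -82],
 [ 68,  48, -20]]
Now row reduce the product.
R2 ← R2 − (34/77)·R1: [0, 1248/77, 1248/77]
2 nonzero rows, so rank(AP) = 2.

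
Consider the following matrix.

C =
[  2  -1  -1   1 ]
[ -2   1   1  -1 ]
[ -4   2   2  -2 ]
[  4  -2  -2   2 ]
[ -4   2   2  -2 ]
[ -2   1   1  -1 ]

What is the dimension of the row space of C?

1

Row reduce to echelon form.
R2 ← R2 + R1: [0, 0, 0, 0]
R3 ← R3 + (2)·R1: [0, 0, 0, 0]
R4 ← R4 − (2)·R1: [0, 0, 0, 0]
R5 ← R5 + (2)·R1: [0, 0, 0, 0]
R6 ← R6 + R1: [0, 0, 0, 0]
Echelon form has 1 nonzero row, so rank(C) = 1.
The row space has dimension equal to the rank: 1.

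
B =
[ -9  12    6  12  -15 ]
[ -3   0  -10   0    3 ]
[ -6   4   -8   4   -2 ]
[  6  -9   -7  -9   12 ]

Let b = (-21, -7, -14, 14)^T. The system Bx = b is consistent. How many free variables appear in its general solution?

3

Row reduce the augmented matrix [B | b].
R2 ← R2 − (1/3)·R1: [0, -4, -12, -4, 8, 0]
R3 ← R3 − (2/3)·R1: [0, -4, -12, -4, 8, 0]
R4 ← R4 + (2/3)·R1: [0, -1, -3, -1, 2, 0]
R3 ← R3 − R2: [0, 0, 0, 0, 0, 0]
R4 ← R4 − (1/4)·R2: [0, 0, 0, 0, 0, 0]
The echelon form has 2 nonzero rows, and every pivot lies in the first 5 columns, so rank(B) = rank([B|b]) = 2.
The system is consistent.
Free variables = (unknowns) − (rank) = 5 − 2 = 3.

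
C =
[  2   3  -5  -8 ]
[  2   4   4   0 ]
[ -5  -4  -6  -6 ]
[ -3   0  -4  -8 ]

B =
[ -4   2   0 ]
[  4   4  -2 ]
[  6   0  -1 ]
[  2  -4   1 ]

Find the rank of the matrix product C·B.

First compute CB:
[[-42,  48,  -9],
 [ 32,  20, -12],
 [-44,  -2,   8],
 [-28,  26,  -4]]
Now row reduce the product.
R2 ← R2 + (16/21)·R1: [0, 396/7, -132/7]
R3 ← R3 − (22/21)·R1: [0, -366/7, 122/7]
R4 ← R4 − (2/3)·R1: [0, -6, 2]
R3 ← R3 + (61/66)·R2: [0, 0, 0]
R4 ← R4 + (7/66)·R2: [0, 0, 0]
2 nonzero rows, so rank(CB) = 2.

2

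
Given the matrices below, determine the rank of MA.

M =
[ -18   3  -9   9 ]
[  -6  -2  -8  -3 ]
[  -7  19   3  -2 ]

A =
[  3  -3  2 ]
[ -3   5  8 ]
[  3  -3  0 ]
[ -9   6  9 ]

3

First compute MA:
[[-171, 150,  69],
 [ -9,  14, -55],
 [-51,  95, 120]]
Now row reduce the product.
R2 ← R2 − (1/19)·R1: [0, 116/19, -1114/19]
R3 ← R3 − (17/57)·R1: [0, 955/19, 1889/19]
R3 ← R3 − (955/116)·R2: [0, 0, 33763/58]
3 nonzero rows, so rank(MA) = 3.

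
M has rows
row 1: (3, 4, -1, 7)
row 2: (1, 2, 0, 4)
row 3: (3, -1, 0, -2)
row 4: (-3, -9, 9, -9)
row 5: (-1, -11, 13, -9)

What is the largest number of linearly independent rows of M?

Row reduce to echelon form.
R2 ← R2 − (1/3)·R1: [0, 2/3, 1/3, 5/3]
R3 ← R3 − R1: [0, -5, 1, -9]
R4 ← R4 + R1: [0, -5, 8, -2]
R5 ← R5 + (1/3)·R1: [0, -29/3, 38/3, -20/3]
R3 ← R3 + (15/2)·R2: [0, 0, 7/2, 7/2]
R4 ← R4 + (15/2)·R2: [0, 0, 21/2, 21/2]
R5 ← R5 + (29/2)·R2: [0, 0, 35/2, 35/2]
R4 ← R4 − (3)·R3: [0, 0, 0, 0]
R5 ← R5 − (5)·R3: [0, 0, 0, 0]
Echelon form has 3 nonzero rows, so rank(M) = 3.
The rank gives the maximum number of linearly independent rows: 3.

3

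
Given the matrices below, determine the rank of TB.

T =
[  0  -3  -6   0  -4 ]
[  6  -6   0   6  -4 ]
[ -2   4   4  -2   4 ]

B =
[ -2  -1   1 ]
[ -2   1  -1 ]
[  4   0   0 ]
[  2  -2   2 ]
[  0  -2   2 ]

First compute TB:
[[-18,   5,  -5],
 [ 12, -16,  16],
 [  8,   2,  -2]]
Now row reduce the product.
R2 ← R2 + (2/3)·R1: [0, -38/3, 38/3]
R3 ← R3 + (4/9)·R1: [0, 38/9, -38/9]
R3 ← R3 + (1/3)·R2: [0, 0, 0]
2 nonzero rows, so rank(TB) = 2.

2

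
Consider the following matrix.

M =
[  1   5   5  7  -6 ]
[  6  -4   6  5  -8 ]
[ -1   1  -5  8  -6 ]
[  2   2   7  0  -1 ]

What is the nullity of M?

2

Row reduce to echelon form.
R2 ← R2 − (6)·R1: [0, -34, -24, -37, 28]
R3 ← R3 + R1: [0, 6, 0, 15, -12]
R4 ← R4 − (2)·R1: [0, -8, -3, -14, 11]
R3 ← R3 + (3/17)·R2: [0, 0, -72/17, 144/17, -120/17]
R4 ← R4 − (4/17)·R2: [0, 0, 45/17, -90/17, 75/17]
R4 ← R4 + (5/8)·R3: [0, 0, 0, 0, 0]
3 nonzero rows, so rank(M) = 3.
M has 5 columns; by rank–nullity, nullity = 5 − 3 = 2.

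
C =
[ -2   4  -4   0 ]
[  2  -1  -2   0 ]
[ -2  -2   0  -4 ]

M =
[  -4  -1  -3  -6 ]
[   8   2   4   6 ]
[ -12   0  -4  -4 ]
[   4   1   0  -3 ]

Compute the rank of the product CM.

3

First compute CM:
[[ 88,  10,  38,  52],
 [  8,  -4,  -2, -10],
 [-24,  -6,  -2,  12]]
Now row reduce the product.
R2 ← R2 − (1/11)·R1: [0, -54/11, -60/11, -162/11]
R3 ← R3 + (3/11)·R1: [0, -36/11, 92/11, 288/11]
R3 ← R3 − (2/3)·R2: [0, 0, 12, 36]
3 nonzero rows, so rank(CM) = 3.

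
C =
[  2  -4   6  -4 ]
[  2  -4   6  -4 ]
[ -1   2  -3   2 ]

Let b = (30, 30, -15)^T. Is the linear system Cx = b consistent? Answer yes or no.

Row reduce the augmented matrix [C | b].
R2 ← R2 − R1: [0, 0, 0, 0, 0]
R3 ← R3 + (1/2)·R1: [0, 0, 0, 0, 0]
The echelon form has 1 nonzero rows, and every pivot lies in the first 4 columns, so rank(C) = rank([C|b]) = 1.
The system is consistent.

yes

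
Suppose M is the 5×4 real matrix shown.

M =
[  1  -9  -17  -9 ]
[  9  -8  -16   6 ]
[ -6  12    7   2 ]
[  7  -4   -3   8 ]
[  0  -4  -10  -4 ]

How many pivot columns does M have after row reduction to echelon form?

4

Row reduce to echelon form.
R2 ← R2 − (9)·R1: [0, 73, 137, 87]
R3 ← R3 + (6)·R1: [0, -42, -95, -52]
R4 ← R4 − (7)·R1: [0, 59, 116, 71]
R3 ← R3 + (42/73)·R2: [0, 0, -1181/73, -142/73]
R4 ← R4 − (59/73)·R2: [0, 0, 385/73, 50/73]
R5 ← R5 + (4/73)·R2: [0, 0, -182/73, 56/73]
R4 ← R4 + (385/1181)·R3: [0, 0, 0, 60/1181]
R5 ← R5 − (182/1181)·R3: [0, 0, 0, 1260/1181]
R5 ← R5 − (21)·R4: [0, 0, 0, 0]
Echelon form has 4 nonzero rows, so rank(M) = 4.
Each nonzero row contributes one pivot column: 4 pivot columns.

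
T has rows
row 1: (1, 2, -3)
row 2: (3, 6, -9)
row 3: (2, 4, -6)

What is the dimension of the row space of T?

Row reduce to echelon form.
R2 ← R2 − (3)·R1: [0, 0, 0]
R3 ← R3 − (2)·R1: [0, 0, 0]
Echelon form has 1 nonzero row, so rank(T) = 1.
The row space has dimension equal to the rank: 1.

1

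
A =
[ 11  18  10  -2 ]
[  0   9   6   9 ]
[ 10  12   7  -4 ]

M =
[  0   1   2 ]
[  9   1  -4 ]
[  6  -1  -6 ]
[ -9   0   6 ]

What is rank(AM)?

First compute AM:
[[240,  19, -122],
 [ 36,   3, -18],
 [186,  15, -94]]
Now row reduce the product.
R2 ← R2 − (3/20)·R1: [0, 3/20, 3/10]
R3 ← R3 − (31/40)·R1: [0, 11/40, 11/20]
R3 ← R3 − (11/6)·R2: [0, 0, 0]
2 nonzero rows, so rank(AM) = 2.

2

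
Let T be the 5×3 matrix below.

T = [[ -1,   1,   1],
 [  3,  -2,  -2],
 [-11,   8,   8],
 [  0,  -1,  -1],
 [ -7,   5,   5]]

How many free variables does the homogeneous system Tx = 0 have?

1

Row reduce to echelon form.
R2 ← R2 + (3)·R1: [0, 1, 1]
R3 ← R3 − (11)·R1: [0, -3, -3]
R5 ← R5 − (7)·R1: [0, -2, -2]
R3 ← R3 + (3)·R2: [0, 0, 0]
R4 ← R4 + R2: [0, 0, 0]
R5 ← R5 + (2)·R2: [0, 0, 0]
2 nonzero rows, so rank(T) = 2.
T has 3 columns; by rank–nullity, nullity = 3 − 2 = 1.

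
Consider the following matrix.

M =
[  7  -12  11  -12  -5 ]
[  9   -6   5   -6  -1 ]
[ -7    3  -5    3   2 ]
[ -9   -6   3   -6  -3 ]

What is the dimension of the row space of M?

3

Row reduce to echelon form.
R2 ← R2 − (9/7)·R1: [0, 66/7, -64/7, 66/7, 38/7]
R3 ← R3 + R1: [0, -9, 6, -9, -3]
R4 ← R4 + (9/7)·R1: [0, -150/7, 120/7, -150/7, -66/7]
R3 ← R3 + (21/22)·R2: [0, 0, -30/11, 0, 24/11]
R4 ← R4 + (25/11)·R2: [0, 0, -40/11, 0, 32/11]
R4 ← R4 − (4/3)·R3: [0, 0, 0, 0, 0]
Echelon form has 3 nonzero rows, so rank(M) = 3.
The row space has dimension equal to the rank: 3.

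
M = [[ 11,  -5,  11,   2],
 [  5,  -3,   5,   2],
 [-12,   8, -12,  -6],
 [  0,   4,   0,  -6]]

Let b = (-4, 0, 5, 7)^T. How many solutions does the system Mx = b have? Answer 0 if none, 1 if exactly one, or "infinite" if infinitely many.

Row reduce the augmented matrix [M | b].
R2 ← R2 − (5/11)·R1: [0, -8/11, 0, 12/11, 20/11]
R3 ← R3 + (12/11)·R1: [0, 28/11, 0, -42/11, 7/11]
R3 ← R3 + (7/2)·R2: [0, 0, 0, 0, 7]
R4 ← R4 + (11/2)·R2: [0, 0, 0, 0, 17]
R4 ← R4 − (17/7)·R3: [0, 0, 0, 0, 0]
The echelon form has 3 nonzero rows; the last pivot sits in the augmented column, so rank(M) = 2 but rank([M|b]) = 3.
Since the ranks differ, the system is inconsistent.
It has no solutions.

0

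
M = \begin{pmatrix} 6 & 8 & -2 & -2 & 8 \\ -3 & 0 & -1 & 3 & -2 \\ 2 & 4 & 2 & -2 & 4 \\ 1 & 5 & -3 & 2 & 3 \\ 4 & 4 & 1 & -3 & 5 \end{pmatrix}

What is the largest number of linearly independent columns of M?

3

Row reduce to echelon form.
R2 ← R2 + (1/2)·R1: [0, 4, -2, 2, 2]
R3 ← R3 − (1/3)·R1: [0, 4/3, 8/3, -4/3, 4/3]
R4 ← R4 − (1/6)·R1: [0, 11/3, -8/3, 7/3, 5/3]
R5 ← R5 − (2/3)·R1: [0, -4/3, 7/3, -5/3, -1/3]
R3 ← R3 − (1/3)·R2: [0, 0, 10/3, -2, 2/3]
R4 ← R4 − (11/12)·R2: [0, 0, -5/6, 1/2, -1/6]
R5 ← R5 + (1/3)·R2: [0, 0, 5/3, -1, 1/3]
R4 ← R4 + (1/4)·R3: [0, 0, 0, 0, 0]
R5 ← R5 − (1/2)·R3: [0, 0, 0, 0, 0]
Echelon form has 3 nonzero rows, so rank(M) = 3.
The rank gives the maximum number of linearly independent columns: 3.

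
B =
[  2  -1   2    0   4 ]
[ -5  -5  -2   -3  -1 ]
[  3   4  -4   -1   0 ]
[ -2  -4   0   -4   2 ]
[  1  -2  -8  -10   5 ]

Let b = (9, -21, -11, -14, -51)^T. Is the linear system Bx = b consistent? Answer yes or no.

Row reduce the augmented matrix [B | b].
R2 ← R2 + (5/2)·R1: [0, -15/2, 3, -3, 9, 3/2]
R3 ← R3 − (3/2)·R1: [0, 11/2, -7, -1, -6, -49/2]
R4 ← R4 + R1: [0, -5, 2, -4, 6, -5]
R5 ← R5 − (1/2)·R1: [0, -3/2, -9, -10, 3, -111/2]
R3 ← R3 + (11/15)·R2: [0, 0, -24/5, -16/5, 3/5, -117/5]
R4 ← R4 − (2/3)·R2: [0, 0, 0, -2, 0, -6]
R5 ← R5 − (1/5)·R2: [0, 0, -48/5, -47/5, 6/5, -279/5]
R5 ← R5 − (2)·R3: [0, 0, 0, -3, 0, -9]
R5 ← R5 − (3/2)·R4: [0, 0, 0, 0, 0, 0]
The echelon form has 4 nonzero rows, and every pivot lies in the first 5 columns, so rank(B) = rank([B|b]) = 4.
The system is consistent.

yes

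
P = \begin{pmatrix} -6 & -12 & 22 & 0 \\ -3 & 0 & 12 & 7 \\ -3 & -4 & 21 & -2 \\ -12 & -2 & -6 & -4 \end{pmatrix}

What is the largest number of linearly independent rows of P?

Row reduce to echelon form.
R2 ← R2 − (1/2)·R1: [0, 6, 1, 7]
R3 ← R3 − (1/2)·R1: [0, 2, 10, -2]
R4 ← R4 − (2)·R1: [0, 22, -50, -4]
R3 ← R3 − (1/3)·R2: [0, 0, 29/3, -13/3]
R4 ← R4 − (11/3)·R2: [0, 0, -161/3, -89/3]
R4 ← R4 + (161/29)·R3: [0, 0, 0, -1558/29]
Echelon form has 4 nonzero rows, so rank(P) = 4.
The rank gives the maximum number of linearly independent rows: 4.

4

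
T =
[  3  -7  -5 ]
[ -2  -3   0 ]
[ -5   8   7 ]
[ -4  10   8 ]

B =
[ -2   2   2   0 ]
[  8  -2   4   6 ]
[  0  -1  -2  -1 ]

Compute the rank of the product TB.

First compute TB:
[[-62,  25, -12, -37],
 [-20,   2, -16, -18],
 [ 74, -33,   8,  41],
 [ 88, -36,  16,  52]]
Now row reduce the product.
R2 ← R2 − (10/31)·R1: [0, -188/31, -376/31, -188/31]
R3 ← R3 + (37/31)·R1: [0, -98/31, -196/31, -98/31]
R4 ← R4 + (44/31)·R1: [0, -16/31, -32/31, -16/31]
R3 ← R3 − (49/94)·R2: [0, 0, 0, 0]
R4 ← R4 − (4/47)·R2: [0, 0, 0, 0]
2 nonzero rows, so rank(TB) = 2.

2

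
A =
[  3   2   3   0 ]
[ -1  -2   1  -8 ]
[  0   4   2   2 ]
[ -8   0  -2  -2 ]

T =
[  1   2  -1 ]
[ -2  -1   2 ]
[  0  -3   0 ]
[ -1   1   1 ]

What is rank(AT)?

2

First compute AT:
[[ -1,  -5,   1],
 [ 11, -11, -11],
 [-10,  -8,  10],
 [ -6, -12,   6]]
Now row reduce the product.
R2 ← R2 + (11)·R1: [0, -66, 0]
R3 ← R3 − (10)·R1: [0, 42, 0]
R4 ← R4 − (6)·R1: [0, 18, 0]
R3 ← R3 + (7/11)·R2: [0, 0, 0]
R4 ← R4 + (3/11)·R2: [0, 0, 0]
2 nonzero rows, so rank(AT) = 2.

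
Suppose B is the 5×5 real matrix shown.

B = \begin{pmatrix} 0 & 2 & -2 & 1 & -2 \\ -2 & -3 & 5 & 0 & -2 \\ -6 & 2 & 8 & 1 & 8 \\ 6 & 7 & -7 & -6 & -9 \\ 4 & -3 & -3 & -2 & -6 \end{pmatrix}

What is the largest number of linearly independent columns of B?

Row reduce to echelon form.
Swap R1 ↔ R2
R3 ← R3 − (3)·R1: [0, 11, -7, 1, 14]
R4 ← R4 + (3)·R1: [0, -2, 8, -6, -15]
R5 ← R5 + (2)·R1: [0, -9, 7, -2, -10]
R3 ← R3 − (11/2)·R2: [0, 0, 4, -9/2, 25]
R4 ← R4 + R2: [0, 0, 6, -5, -17]
R5 ← R5 + (9/2)·R2: [0, 0, -2, 5/2, -19]
R4 ← R4 − (3/2)·R3: [0, 0, 0, 7/4, -109/2]
R5 ← R5 + (1/2)·R3: [0, 0, 0, 1/4, -13/2]
R5 ← R5 − (1/7)·R4: [0, 0, 0, 0, 9/7]
Echelon form has 5 nonzero rows, so rank(B) = 5.
The rank gives the maximum number of linearly independent columns: 5.

5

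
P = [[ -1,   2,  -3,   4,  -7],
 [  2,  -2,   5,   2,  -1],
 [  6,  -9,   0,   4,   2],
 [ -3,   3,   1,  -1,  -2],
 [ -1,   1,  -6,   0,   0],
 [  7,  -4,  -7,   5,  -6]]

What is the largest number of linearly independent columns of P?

5

Row reduce to echelon form.
R2 ← R2 + (2)·R1: [0, 2, -1, 10, -15]
R3 ← R3 + (6)·R1: [0, 3, -18, 28, -40]
R4 ← R4 − (3)·R1: [0, -3, 10, -13, 19]
R5 ← R5 − R1: [0, -1, -3, -4, 7]
R6 ← R6 + (7)·R1: [0, 10, -28, 33, -55]
R3 ← R3 − (3/2)·R2: [0, 0, -33/2, 13, -35/2]
R4 ← R4 + (3/2)·R2: [0, 0, 17/2, 2, -7/2]
R5 ← R5 + (1/2)·R2: [0, 0, -7/2, 1, -1/2]
R6 ← R6 − (5)·R2: [0, 0, -23, -17, 20]
R4 ← R4 + (17/33)·R3: [0, 0, 0, 287/33, -413/33]
R5 ← R5 − (7/33)·R3: [0, 0, 0, -58/33, 106/33]
R6 ← R6 − (46/33)·R3: [0, 0, 0, -1159/33, 1465/33]
R5 ← R5 + (58/287)·R4: [0, 0, 0, 0, 28/41]
R6 ← R6 + (1159/287)·R4: [0, 0, 0, 0, -252/41]
R6 ← R6 + (9)·R5: [0, 0, 0, 0, 0]
Echelon form has 5 nonzero rows, so rank(P) = 5.
The rank gives the maximum number of linearly independent columns: 5.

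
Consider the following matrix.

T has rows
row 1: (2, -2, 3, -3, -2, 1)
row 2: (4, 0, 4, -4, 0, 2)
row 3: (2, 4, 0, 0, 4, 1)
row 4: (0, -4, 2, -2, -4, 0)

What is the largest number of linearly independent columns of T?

2

Row reduce to echelon form.
R2 ← R2 − (2)·R1: [0, 4, -2, 2, 4, 0]
R3 ← R3 − R1: [0, 6, -3, 3, 6, 0]
R3 ← R3 − (3/2)·R2: [0, 0, 0, 0, 0, 0]
R4 ← R4 + R2: [0, 0, 0, 0, 0, 0]
Echelon form has 2 nonzero rows, so rank(T) = 2.
The rank gives the maximum number of linearly independent columns: 2.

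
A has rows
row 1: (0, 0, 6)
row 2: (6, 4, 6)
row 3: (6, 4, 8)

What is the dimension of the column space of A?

Row reduce to echelon form.
Swap R1 ↔ R2
R3 ← R3 − R1: [0, 0, 2]
R3 ← R3 − (1/3)·R2: [0, 0, 0]
Echelon form has 2 nonzero rows, so rank(A) = 2.
The column space has dimension equal to the rank: 2.

2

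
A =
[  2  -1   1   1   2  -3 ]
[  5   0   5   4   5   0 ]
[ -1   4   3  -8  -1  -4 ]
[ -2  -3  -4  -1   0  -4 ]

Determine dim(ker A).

Row reduce to echelon form.
R2 ← R2 − (5/2)·R1: [0, 5/2, 5/2, 3/2, 0, 15/2]
R3 ← R3 + (1/2)·R1: [0, 7/2, 7/2, -15/2, 0, -11/2]
R4 ← R4 + R1: [0, -4, -3, 0, 2, -7]
R3 ← R3 − (7/5)·R2: [0, 0, 0, -48/5, 0, -16]
R4 ← R4 + (8/5)·R2: [0, 0, 1, 12/5, 2, 5]
Swap R3 ↔ R4
4 nonzero rows, so rank(A) = 4.
A has 6 columns; by rank–nullity, nullity = 6 − 4 = 2.

2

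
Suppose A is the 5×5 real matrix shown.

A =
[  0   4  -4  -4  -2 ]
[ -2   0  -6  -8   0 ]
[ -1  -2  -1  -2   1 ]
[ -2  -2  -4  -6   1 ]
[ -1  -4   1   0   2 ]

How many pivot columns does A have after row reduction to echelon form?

2

Row reduce to echelon form.
Swap R1 ↔ R2
R3 ← R3 − (1/2)·R1: [0, -2, 2, 2, 1]
R4 ← R4 − R1: [0, -2, 2, 2, 1]
R5 ← R5 − (1/2)·R1: [0, -4, 4, 4, 2]
R3 ← R3 + (1/2)·R2: [0, 0, 0, 0, 0]
R4 ← R4 + (1/2)·R2: [0, 0, 0, 0, 0]
R5 ← R5 + R2: [0, 0, 0, 0, 0]
Echelon form has 2 nonzero rows, so rank(A) = 2.
Each nonzero row contributes one pivot column: 2 pivot columns.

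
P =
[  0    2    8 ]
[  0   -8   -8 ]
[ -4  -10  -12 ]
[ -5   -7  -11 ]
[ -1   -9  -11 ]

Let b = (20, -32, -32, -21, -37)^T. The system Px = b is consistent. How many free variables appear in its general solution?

0

Row reduce the augmented matrix [P | b].
Swap R1 ↔ R3
R4 ← R4 − (5/4)·R1: [0, 11/2, 4, 19]
R5 ← R5 − (1/4)·R1: [0, -13/2, -8, -29]
R3 ← R3 + (1/4)·R2: [0, 0, 6, 12]
R4 ← R4 + (11/16)·R2: [0, 0, -3/2, -3]
R5 ← R5 − (13/16)·R2: [0, 0, -3/2, -3]
R4 ← R4 + (1/4)·R3: [0, 0, 0, 0]
R5 ← R5 + (1/4)·R3: [0, 0, 0, 0]
The echelon form has 3 nonzero rows, and every pivot lies in the first 3 columns, so rank(P) = rank([P|b]) = 3.
The system is consistent.
Free variables = (unknowns) − (rank) = 3 − 3 = 0.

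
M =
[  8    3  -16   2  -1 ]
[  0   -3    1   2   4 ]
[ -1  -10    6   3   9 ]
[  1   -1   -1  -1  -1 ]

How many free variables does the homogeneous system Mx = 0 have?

2

Row reduce to echelon form.
R3 ← R3 + (1/8)·R1: [0, -77/8, 4, 13/4, 71/8]
R4 ← R4 − (1/8)·R1: [0, -11/8, 1, -5/4, -7/8]
R3 ← R3 − (77/24)·R2: [0, 0, 19/24, -19/6, -95/24]
R4 ← R4 − (11/24)·R2: [0, 0, 13/24, -13/6, -65/24]
R4 ← R4 − (13/19)·R3: [0, 0, 0, 0, 0]
3 nonzero rows, so rank(M) = 3.
M has 5 columns; by rank–nullity, nullity = 5 − 3 = 2.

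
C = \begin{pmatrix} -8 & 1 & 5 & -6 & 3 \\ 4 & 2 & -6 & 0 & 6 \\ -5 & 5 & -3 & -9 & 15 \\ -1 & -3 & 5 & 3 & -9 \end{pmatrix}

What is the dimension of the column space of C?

Row reduce to echelon form.
R2 ← R2 + (1/2)·R1: [0, 5/2, -7/2, -3, 15/2]
R3 ← R3 − (5/8)·R1: [0, 35/8, -49/8, -21/4, 105/8]
R4 ← R4 − (1/8)·R1: [0, -25/8, 35/8, 15/4, -75/8]
R3 ← R3 − (7/4)·R2: [0, 0, 0, 0, 0]
R4 ← R4 + (5/4)·R2: [0, 0, 0, 0, 0]
Echelon form has 2 nonzero rows, so rank(C) = 2.
The column space has dimension equal to the rank: 2.

2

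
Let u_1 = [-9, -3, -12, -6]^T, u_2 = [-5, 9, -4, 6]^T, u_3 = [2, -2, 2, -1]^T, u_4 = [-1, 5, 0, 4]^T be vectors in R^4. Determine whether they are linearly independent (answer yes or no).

no

Form the matrix with these vectors as rows and row reduce.
R2 ← R2 − (5/9)·R1: [0, 32/3, 8/3, 28/3]
R3 ← R3 + (2/9)·R1: [0, -8/3, -2/3, -7/3]
R4 ← R4 − (1/9)·R1: [0, 16/3, 4/3, 14/3]
R3 ← R3 + (1/4)·R2: [0, 0, 0, 0]
R4 ← R4 − (1/2)·R2: [0, 0, 0, 0]
2 nonzero rows, so the 4 vectors span a space of dimension 2.
Since 2 < 4, the vectors are linearly dependent.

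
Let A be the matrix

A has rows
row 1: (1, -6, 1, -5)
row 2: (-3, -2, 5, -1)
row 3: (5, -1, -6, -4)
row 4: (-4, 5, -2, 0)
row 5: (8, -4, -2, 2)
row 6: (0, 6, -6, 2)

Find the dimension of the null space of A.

0

Row reduce to echelon form.
R2 ← R2 + (3)·R1: [0, -20, 8, -16]
R3 ← R3 − (5)·R1: [0, 29, -11, 21]
R4 ← R4 + (4)·R1: [0, -19, 2, -20]
R5 ← R5 − (8)·R1: [0, 44, -10, 42]
R3 ← R3 + (29/20)·R2: [0, 0, 3/5, -11/5]
R4 ← R4 − (19/20)·R2: [0, 0, -28/5, -24/5]
R5 ← R5 + (11/5)·R2: [0, 0, 38/5, 34/5]
R6 ← R6 + (3/10)·R2: [0, 0, -18/5, -14/5]
R4 ← R4 + (28/3)·R3: [0, 0, 0, -76/3]
R5 ← R5 − (38/3)·R3: [0, 0, 0, 104/3]
R6 ← R6 + (6)·R3: [0, 0, 0, -16]
R5 ← R5 + (26/19)·R4: [0, 0, 0, 0]
R6 ← R6 − (12/19)·R4: [0, 0, 0, 0]
4 nonzero rows, so rank(A) = 4.
A has 4 columns; by rank–nullity, nullity = 4 − 4 = 0.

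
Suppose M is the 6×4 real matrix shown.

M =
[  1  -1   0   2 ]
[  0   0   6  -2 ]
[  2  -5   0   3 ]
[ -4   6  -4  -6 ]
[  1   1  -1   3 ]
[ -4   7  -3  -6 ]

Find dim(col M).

Row reduce to echelon form.
R3 ← R3 − (2)·R1: [0, -3, 0, -1]
R4 ← R4 + (4)·R1: [0, 2, -4, 2]
R5 ← R5 − R1: [0, 2, -1, 1]
R6 ← R6 + (4)·R1: [0, 3, -3, 2]
Swap R2 ↔ R3
R4 ← R4 + (2/3)·R2: [0, 0, -4, 4/3]
R5 ← R5 + (2/3)·R2: [0, 0, -1, 1/3]
R6 ← R6 + R2: [0, 0, -3, 1]
R4 ← R4 + (2/3)·R3: [0, 0, 0, 0]
R5 ← R5 + (1/6)·R3: [0, 0, 0, 0]
R6 ← R6 + (1/2)·R3: [0, 0, 0, 0]
Echelon form has 3 nonzero rows, so rank(M) = 3.
The column space has dimension equal to the rank: 3.

3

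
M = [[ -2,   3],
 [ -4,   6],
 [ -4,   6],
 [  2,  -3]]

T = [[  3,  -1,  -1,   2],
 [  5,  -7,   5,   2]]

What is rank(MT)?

1

First compute MT:
[[  9, -19,  17,   2],
 [ 18, -38,  34,   4],
 [ 18, -38,  34,   4],
 [ -9,  19, -17,  -2]]
Now row reduce the product.
R2 ← R2 − (2)·R1: [0, 0, 0, 0]
R3 ← R3 − (2)·R1: [0, 0, 0, 0]
R4 ← R4 + R1: [0, 0, 0, 0]
1 nonzero row, so rank(MT) = 1.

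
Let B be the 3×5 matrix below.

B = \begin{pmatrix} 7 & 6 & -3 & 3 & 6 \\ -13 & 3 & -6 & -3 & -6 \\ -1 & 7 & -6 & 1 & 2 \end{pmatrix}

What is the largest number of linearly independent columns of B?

Row reduce to echelon form.
R2 ← R2 + (13/7)·R1: [0, 99/7, -81/7, 18/7, 36/7]
R3 ← R3 + (1/7)·R1: [0, 55/7, -45/7, 10/7, 20/7]
R3 ← R3 − (5/9)·R2: [0, 0, 0, 0, 0]
Echelon form has 2 nonzero rows, so rank(B) = 2.
The rank gives the maximum number of linearly independent columns: 2.

2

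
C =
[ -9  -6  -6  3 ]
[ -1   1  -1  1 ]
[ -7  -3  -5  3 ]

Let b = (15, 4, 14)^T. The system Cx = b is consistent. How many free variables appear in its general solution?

2

Row reduce the augmented matrix [C | b].
R2 ← R2 − (1/9)·R1: [0, 5/3, -1/3, 2/3, 7/3]
R3 ← R3 − (7/9)·R1: [0, 5/3, -1/3, 2/3, 7/3]
R3 ← R3 − R2: [0, 0, 0, 0, 0]
The echelon form has 2 nonzero rows, and every pivot lies in the first 4 columns, so rank(C) = rank([C|b]) = 2.
The system is consistent.
Free variables = (unknowns) − (rank) = 4 − 2 = 2.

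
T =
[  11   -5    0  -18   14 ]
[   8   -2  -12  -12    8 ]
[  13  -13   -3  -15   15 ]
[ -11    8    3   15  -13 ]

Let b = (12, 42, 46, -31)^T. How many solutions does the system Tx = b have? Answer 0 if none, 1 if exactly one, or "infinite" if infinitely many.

Row reduce the augmented matrix [T | b].
R2 ← R2 − (8/11)·R1: [0, 18/11, -12, 12/11, -24/11, 366/11]
R3 ← R3 − (13/11)·R1: [0, -78/11, -3, 69/11, -17/11, 350/11]
R4 ← R4 + R1: [0, 3, 3, -3, 1, -19]
R3 ← R3 + (13/3)·R2: [0, 0, -55, 11, -11, 176]
R4 ← R4 − (11/6)·R2: [0, 0, 25, -5, 5, -80]
R4 ← R4 + (5/11)·R3: [0, 0, 0, 0, 0, 0]
The echelon form has 3 nonzero rows, and every pivot lies in the first 5 columns, so rank(T) = rank([T|b]) = 3.
The system is consistent.
rank = 3 < 5 unknowns, so there are infinitely many solutions.

infinite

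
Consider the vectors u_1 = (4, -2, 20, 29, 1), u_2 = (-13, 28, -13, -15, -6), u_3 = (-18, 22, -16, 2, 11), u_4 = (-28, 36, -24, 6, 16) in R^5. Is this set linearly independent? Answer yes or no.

Form the matrix with these vectors as rows and row reduce.
R2 ← R2 + (13/4)·R1: [0, 43/2, 52, 317/4, -11/4]
R3 ← R3 + (9/2)·R1: [0, 13, 74, 265/2, 31/2]
R4 ← R4 + (7)·R1: [0, 22, 116, 209, 23]
R3 ← R3 − (26/43)·R2: [0, 0, 1830/43, 3637/43, 738/43]
R4 ← R4 − (44/43)·R2: [0, 0, 2700/43, 5500/43, 1110/43]
R4 ← R4 − (90/61)·R3: [0, 0, 0, 190/61, 30/61]
4 nonzero rows, so the 4 vectors span a space of dimension 4.
Since 4 = 4, the vectors are linearly independent.

yes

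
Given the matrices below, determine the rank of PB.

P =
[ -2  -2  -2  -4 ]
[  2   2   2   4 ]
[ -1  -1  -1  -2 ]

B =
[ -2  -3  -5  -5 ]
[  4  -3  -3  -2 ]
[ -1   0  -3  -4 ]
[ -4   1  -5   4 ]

First compute PB:
[[ 14,   8,  42,   6],
 [-14,  -8, -42,  -6],
 [  7,   4,  21,   3]]
Now row reduce the product.
R2 ← R2 + R1: [0, 0, 0, 0]
R3 ← R3 − (1/2)·R1: [0, 0, 0, 0]
1 nonzero row, so rank(PB) = 1.

1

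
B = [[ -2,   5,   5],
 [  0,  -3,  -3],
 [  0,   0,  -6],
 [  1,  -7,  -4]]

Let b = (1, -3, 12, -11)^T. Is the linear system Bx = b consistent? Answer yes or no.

yes

Row reduce the augmented matrix [B | b].
R4 ← R4 + (1/2)·R1: [0, -9/2, -3/2, -21/2]
R4 ← R4 − (3/2)·R2: [0, 0, 3, -6]
R4 ← R4 + (1/2)·R3: [0, 0, 0, 0]
The echelon form has 3 nonzero rows, and every pivot lies in the first 3 columns, so rank(B) = rank([B|b]) = 3.
The system is consistent.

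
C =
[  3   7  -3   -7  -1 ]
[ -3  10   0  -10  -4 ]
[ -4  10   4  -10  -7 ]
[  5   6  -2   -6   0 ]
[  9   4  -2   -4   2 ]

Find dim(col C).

Row reduce to echelon form.
R2 ← R2 + R1: [0, 17, -3, -17, -5]
R3 ← R3 + (4/3)·R1: [0, 58/3, 0, -58/3, -25/3]
R4 ← R4 − (5/3)·R1: [0, -17/3, 3, 17/3, 5/3]
R5 ← R5 − (3)·R1: [0, -17, 7, 17, 5]
R3 ← R3 − (58/51)·R2: [0, 0, 58/17, 0, -45/17]
R4 ← R4 + (1/3)·R2: [0, 0, 2, 0, 0]
R5 ← R5 + R2: [0, 0, 4, 0, 0]
R4 ← R4 − (17/29)·R3: [0, 0, 0, 0, 45/29]
R5 ← R5 − (34/29)·R3: [0, 0, 0, 0, 90/29]
R5 ← R5 − (2)·R4: [0, 0, 0, 0, 0]
Echelon form has 4 nonzero rows, so rank(C) = 4.
The column space has dimension equal to the rank: 4.

4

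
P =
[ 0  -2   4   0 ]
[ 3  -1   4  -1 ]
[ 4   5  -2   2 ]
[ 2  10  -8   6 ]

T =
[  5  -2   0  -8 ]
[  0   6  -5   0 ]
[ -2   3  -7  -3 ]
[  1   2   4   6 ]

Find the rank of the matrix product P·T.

3

First compute PT:
[[ -8,   0, -18, -12],
 [  6,  -2, -27, -42],
 [ 26,  20,  -3, -14],
 [ 32,  44,  30,  44]]
Now row reduce the product.
R2 ← R2 + (3/4)·R1: [0, -2, -81/2, -51]
R3 ← R3 + (13/4)·R1: [0, 20, -123/2, -53]
R4 ← R4 + (4)·R1: [0, 44, -42, -4]
R3 ← R3 + (10)·R2: [0, 0, -933/2, -563]
R4 ← R4 + (22)·R2: [0, 0, -933, -1126]
R4 ← R4 − (2)·R3: [0, 0, 0, 0]
3 nonzero rows, so rank(PT) = 3.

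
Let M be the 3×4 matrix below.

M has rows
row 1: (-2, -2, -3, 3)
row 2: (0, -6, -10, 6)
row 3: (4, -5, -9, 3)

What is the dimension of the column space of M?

2

Row reduce to echelon form.
R3 ← R3 + (2)·R1: [0, -9, -15, 9]
R3 ← R3 − (3/2)·R2: [0, 0, 0, 0]
Echelon form has 2 nonzero rows, so rank(M) = 2.
The column space has dimension equal to the rank: 2.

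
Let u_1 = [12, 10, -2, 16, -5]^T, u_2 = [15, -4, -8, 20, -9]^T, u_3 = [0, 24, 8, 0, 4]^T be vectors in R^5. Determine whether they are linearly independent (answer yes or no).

Form the matrix with these vectors as rows and row reduce.
R2 ← R2 − (5/4)·R1: [0, -33/2, -11/2, 0, -11/4]
R3 ← R3 + (16/11)·R2: [0, 0, 0, 0, 0]
2 nonzero rows, so the 3 vectors span a space of dimension 2.
Since 2 < 3, the vectors are linearly dependent.

no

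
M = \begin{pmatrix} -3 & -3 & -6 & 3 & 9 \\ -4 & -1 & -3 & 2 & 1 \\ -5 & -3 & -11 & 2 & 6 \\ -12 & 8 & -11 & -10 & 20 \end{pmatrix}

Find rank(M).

Row reduce to echelon form.
R2 ← R2 − (4/3)·R1: [0, 3, 5, -2, -11]
R3 ← R3 − (5/3)·R1: [0, 2, -1, -3, -9]
R4 ← R4 − (4)·R1: [0, 20, 13, -22, -16]
R3 ← R3 − (2/3)·R2: [0, 0, -13/3, -5/3, -5/3]
R4 ← R4 − (20/3)·R2: [0, 0, -61/3, -26/3, 172/3]
R4 ← R4 − (61/13)·R3: [0, 0, 0, -11/13, 847/13]
Echelon form has 4 nonzero rows, so rank(M) = 4.

4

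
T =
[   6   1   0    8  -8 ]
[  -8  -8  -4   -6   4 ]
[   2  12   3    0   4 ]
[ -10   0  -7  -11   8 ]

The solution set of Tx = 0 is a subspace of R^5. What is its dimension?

1

Row reduce to echelon form.
R2 ← R2 + (4/3)·R1: [0, -20/3, -4, 14/3, -20/3]
R3 ← R3 − (1/3)·R1: [0, 35/3, 3, -8/3, 20/3]
R4 ← R4 + (5/3)·R1: [0, 5/3, -7, 7/3, -16/3]
R3 ← R3 + (7/4)·R2: [0, 0, -4, 11/2, -5]
R4 ← R4 + (1/4)·R2: [0, 0, -8, 7/2, -7]
R4 ← R4 − (2)·R3: [0, 0, 0, -15/2, 3]
4 nonzero rows, so rank(T) = 4.
T has 5 columns; by rank–nullity, nullity = 5 − 4 = 1.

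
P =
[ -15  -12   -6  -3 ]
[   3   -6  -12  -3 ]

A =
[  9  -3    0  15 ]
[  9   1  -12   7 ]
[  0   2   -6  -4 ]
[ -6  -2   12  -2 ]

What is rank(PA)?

2

First compute PA:
[[-225,  27, 144, -279],
 [ -9, -33, 108,  57]]
Now row reduce the product.
R2 ← R2 − (1/25)·R1: [0, -852/25, 2556/25, 1704/25]
2 nonzero rows, so rank(PA) = 2.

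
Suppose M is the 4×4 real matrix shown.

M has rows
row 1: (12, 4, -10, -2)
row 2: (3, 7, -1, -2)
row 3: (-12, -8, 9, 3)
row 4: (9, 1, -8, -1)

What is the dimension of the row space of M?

Row reduce to echelon form.
R2 ← R2 − (1/4)·R1: [0, 6, 3/2, -3/2]
R3 ← R3 + R1: [0, -4, -1, 1]
R4 ← R4 − (3/4)·R1: [0, -2, -1/2, 1/2]
R3 ← R3 + (2/3)·R2: [0, 0, 0, 0]
R4 ← R4 + (1/3)·R2: [0, 0, 0, 0]
Echelon form has 2 nonzero rows, so rank(M) = 2.
The row space has dimension equal to the rank: 2.

2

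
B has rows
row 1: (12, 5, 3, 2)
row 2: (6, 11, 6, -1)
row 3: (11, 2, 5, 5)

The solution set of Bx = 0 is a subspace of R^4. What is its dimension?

Row reduce to echelon form.
R2 ← R2 − (1/2)·R1: [0, 17/2, 9/2, -2]
R3 ← R3 − (11/12)·R1: [0, -31/12, 9/4, 19/6]
R3 ← R3 + (31/102)·R2: [0, 0, 123/34, 87/34]
3 nonzero rows, so rank(B) = 3.
B has 4 columns; by rank–nullity, nullity = 4 − 3 = 1.

1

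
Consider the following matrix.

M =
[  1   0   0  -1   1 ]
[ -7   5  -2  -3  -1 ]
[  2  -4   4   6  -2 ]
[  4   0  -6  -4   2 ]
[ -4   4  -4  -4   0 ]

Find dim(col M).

3

Row reduce to echelon form.
R2 ← R2 + (7)·R1: [0, 5, -2, -10, 6]
R3 ← R3 − (2)·R1: [0, -4, 4, 8, -4]
R4 ← R4 − (4)·R1: [0, 0, -6, 0, -2]
R5 ← R5 + (4)·R1: [0, 4, -4, -8, 4]
R3 ← R3 + (4/5)·R2: [0, 0, 12/5, 0, 4/5]
R5 ← R5 − (4/5)·R2: [0, 0, -12/5, 0, -4/5]
R4 ← R4 + (5/2)·R3: [0, 0, 0, 0, 0]
R5 ← R5 + R3: [0, 0, 0, 0, 0]
Echelon form has 3 nonzero rows, so rank(M) = 3.
The column space has dimension equal to the rank: 3.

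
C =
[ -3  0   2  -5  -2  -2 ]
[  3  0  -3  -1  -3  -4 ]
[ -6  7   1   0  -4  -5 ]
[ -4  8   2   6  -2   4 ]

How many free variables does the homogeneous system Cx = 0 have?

Row reduce to echelon form.
R2 ← R2 + R1: [0, 0, -1, -6, -5, -6]
R3 ← R3 − (2)·R1: [0, 7, -3, 10, 0, -1]
R4 ← R4 − (4/3)·R1: [0, 8, -2/3, 38/3, 2/3, 20/3]
Swap R2 ↔ R3
R4 ← R4 − (8/7)·R2: [0, 0, 58/21, 26/21, 2/3, 164/21]
R4 ← R4 + (58/21)·R3: [0, 0, 0, -46/3, -92/7, -184/21]
4 nonzero rows, so rank(C) = 4.
C has 6 columns; by rank–nullity, nullity = 6 − 4 = 2.

2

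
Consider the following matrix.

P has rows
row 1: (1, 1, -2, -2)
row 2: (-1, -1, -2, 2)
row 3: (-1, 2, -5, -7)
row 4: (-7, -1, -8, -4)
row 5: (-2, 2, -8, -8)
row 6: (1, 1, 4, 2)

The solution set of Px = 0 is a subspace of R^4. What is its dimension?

Row reduce to echelon form.
R2 ← R2 + R1: [0, 0, -4, 0]
R3 ← R3 + R1: [0, 3, -7, -9]
R4 ← R4 + (7)·R1: [0, 6, -22, -18]
R5 ← R5 + (2)·R1: [0, 4, -12, -12]
R6 ← R6 − R1: [0, 0, 6, 4]
Swap R2 ↔ R3
R4 ← R4 − (2)·R2: [0, 0, -8, 0]
R5 ← R5 − (4/3)·R2: [0, 0, -8/3, 0]
R4 ← R4 − (2)·R3: [0, 0, 0, 0]
R5 ← R5 − (2/3)·R3: [0, 0, 0, 0]
R6 ← R6 + (3/2)·R3: [0, 0, 0, 4]
Swap R4 ↔ R6
4 nonzero rows, so rank(P) = 4.
P has 4 columns; by rank–nullity, nullity = 4 − 4 = 0.

0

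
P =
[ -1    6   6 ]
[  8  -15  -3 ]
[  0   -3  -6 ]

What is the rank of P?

Row reduce to echelon form.
R2 ← R2 + (8)·R1: [0, 33, 45]
R3 ← R3 + (1/11)·R2: [0, 0, -21/11]
Echelon form has 3 nonzero rows, so rank(P) = 3.

3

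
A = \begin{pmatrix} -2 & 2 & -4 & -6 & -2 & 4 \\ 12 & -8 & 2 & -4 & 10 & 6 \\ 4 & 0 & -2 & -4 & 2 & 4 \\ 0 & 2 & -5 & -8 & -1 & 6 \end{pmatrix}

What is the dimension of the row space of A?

Row reduce to echelon form.
R2 ← R2 + (6)·R1: [0, 4, -22, -40, -2, 30]
R3 ← R3 + (2)·R1: [0, 4, -10, -16, -2, 12]
R3 ← R3 − R2: [0, 0, 12, 24, 0, -18]
R4 ← R4 − (1/2)·R2: [0, 0, 6, 12, 0, -9]
R4 ← R4 − (1/2)·R3: [0, 0, 0, 0, 0, 0]
Echelon form has 3 nonzero rows, so rank(A) = 3.
The row space has dimension equal to the rank: 3.

3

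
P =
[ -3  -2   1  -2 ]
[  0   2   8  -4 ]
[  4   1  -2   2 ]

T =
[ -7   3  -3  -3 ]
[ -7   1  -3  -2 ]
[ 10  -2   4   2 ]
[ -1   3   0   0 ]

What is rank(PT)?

First compute PT:
[[ 47, -19,  19,  15],
 [ 70, -26,  26,  12],
 [-57,  23, -23, -18]]
Now row reduce the product.
R2 ← R2 − (70/47)·R1: [0, 108/47, -108/47, -486/47]
R3 ← R3 + (57/47)·R1: [0, -2/47, 2/47, 9/47]
R3 ← R3 + (1/54)·R2: [0, 0, 0, 0]
2 nonzero rows, so rank(PT) = 2.

2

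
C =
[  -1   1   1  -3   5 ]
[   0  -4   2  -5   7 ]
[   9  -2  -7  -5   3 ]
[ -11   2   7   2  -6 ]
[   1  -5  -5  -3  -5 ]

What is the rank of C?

5

Row reduce to echelon form.
R3 ← R3 + (9)·R1: [0, 7, 2, -32, 48]
R4 ← R4 − (11)·R1: [0, -9, -4, 35, -61]
R5 ← R5 + R1: [0, -4, -4, -6, 0]
R3 ← R3 + (7/4)·R2: [0, 0, 11/2, -163/4, 241/4]
R4 ← R4 − (9/4)·R2: [0, 0, -17/2, 185/4, -307/4]
R5 ← R5 − R2: [0, 0, -6, -1, -7]
R4 ← R4 + (17/11)·R3: [0, 0, 0, -184/11, 180/11]
R5 ← R5 + (12/11)·R3: [0, 0, 0, -500/11, 646/11]
R5 ← R5 − (125/46)·R4: [0, 0, 0, 0, 328/23]
Echelon form has 5 nonzero rows, so rank(C) = 5.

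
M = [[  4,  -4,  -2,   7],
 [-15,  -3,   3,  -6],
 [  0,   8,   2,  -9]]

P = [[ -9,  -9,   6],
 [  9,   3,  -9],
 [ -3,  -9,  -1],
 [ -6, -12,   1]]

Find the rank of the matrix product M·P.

2

First compute MP:
[[-108, -114,  69],
 [135, 171, -72],
 [120, 114, -83]]
Now row reduce the product.
R2 ← R2 + (5/4)·R1: [0, 57/2, 57/4]
R3 ← R3 + (10/9)·R1: [0, -38/3, -19/3]
R3 ← R3 + (4/9)·R2: [0, 0, 0]
2 nonzero rows, so rank(MP) = 2.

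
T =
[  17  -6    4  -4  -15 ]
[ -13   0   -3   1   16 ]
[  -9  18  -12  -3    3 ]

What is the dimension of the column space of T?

Row reduce to echelon form.
R2 ← R2 + (13/17)·R1: [0, -78/17, 1/17, -35/17, 77/17]
R3 ← R3 + (9/17)·R1: [0, 252/17, -168/17, -87/17, -84/17]
R3 ← R3 + (42/13)·R2: [0, 0, -126/13, -153/13, 126/13]
Echelon form has 3 nonzero rows, so rank(T) = 3.
The column space has dimension equal to the rank: 3.

3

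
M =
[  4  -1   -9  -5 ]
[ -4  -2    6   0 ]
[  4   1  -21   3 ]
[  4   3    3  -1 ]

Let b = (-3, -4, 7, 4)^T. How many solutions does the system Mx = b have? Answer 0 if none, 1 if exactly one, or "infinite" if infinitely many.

Row reduce the augmented matrix [M | b].
R2 ← R2 + R1: [0, -3, -3, -5, -7]
R3 ← R3 − R1: [0, 2, -12, 8, 10]
R4 ← R4 − R1: [0, 4, 12, 4, 7]
R3 ← R3 + (2/3)·R2: [0, 0, -14, 14/3, 16/3]
R4 ← R4 + (4/3)·R2: [0, 0, 8, -8/3, -7/3]
R4 ← R4 + (4/7)·R3: [0, 0, 0, 0, 5/7]
The echelon form has 4 nonzero rows; the last pivot sits in the augmented column, so rank(M) = 3 but rank([M|b]) = 4.
Since the ranks differ, the system is inconsistent.
It has no solutions.

0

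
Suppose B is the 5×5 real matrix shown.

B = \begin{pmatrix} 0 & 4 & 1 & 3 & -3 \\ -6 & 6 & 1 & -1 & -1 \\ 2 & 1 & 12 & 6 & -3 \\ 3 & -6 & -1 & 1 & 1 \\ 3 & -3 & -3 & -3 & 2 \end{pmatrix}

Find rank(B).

5

Row reduce to echelon form.
Swap R1 ↔ R2
R3 ← R3 + (1/3)·R1: [0, 3, 37/3, 17/3, -10/3]
R4 ← R4 + (1/2)·R1: [0, -3, -1/2, 1/2, 1/2]
R5 ← R5 + (1/2)·R1: [0, 0, -5/2, -7/2, 3/2]
R3 ← R3 − (3/4)·R2: [0, 0, 139/12, 41/12, -13/12]
R4 ← R4 + (3/4)·R2: [0, 0, 1/4, 11/4, -7/4]
R4 ← R4 − (3/139)·R3: [0, 0, 0, 372/139, -240/139]
R5 ← R5 + (30/139)·R3: [0, 0, 0, -384/139, 176/139]
R5 ← R5 + (32/31)·R4: [0, 0, 0, 0, -16/31]
Echelon form has 5 nonzero rows, so rank(B) = 5.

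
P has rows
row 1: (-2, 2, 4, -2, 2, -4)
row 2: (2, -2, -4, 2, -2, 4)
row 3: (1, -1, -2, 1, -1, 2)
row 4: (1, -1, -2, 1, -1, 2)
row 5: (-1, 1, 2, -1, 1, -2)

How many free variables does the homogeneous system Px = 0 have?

5

Row reduce to echelon form.
R2 ← R2 + R1: [0, 0, 0, 0, 0, 0]
R3 ← R3 + (1/2)·R1: [0, 0, 0, 0, 0, 0]
R4 ← R4 + (1/2)·R1: [0, 0, 0, 0, 0, 0]
R5 ← R5 − (1/2)·R1: [0, 0, 0, 0, 0, 0]
1 nonzero row, so rank(P) = 1.
P has 6 columns; by rank–nullity, nullity = 6 − 1 = 5.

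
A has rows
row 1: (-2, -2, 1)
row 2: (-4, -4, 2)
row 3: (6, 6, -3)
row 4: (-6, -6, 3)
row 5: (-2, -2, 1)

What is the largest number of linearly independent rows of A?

Row reduce to echelon form.
R2 ← R2 − (2)·R1: [0, 0, 0]
R3 ← R3 + (3)·R1: [0, 0, 0]
R4 ← R4 − (3)·R1: [0, 0, 0]
R5 ← R5 − R1: [0, 0, 0]
Echelon form has 1 nonzero row, so rank(A) = 1.
The rank gives the maximum number of linearly independent rows: 1.

1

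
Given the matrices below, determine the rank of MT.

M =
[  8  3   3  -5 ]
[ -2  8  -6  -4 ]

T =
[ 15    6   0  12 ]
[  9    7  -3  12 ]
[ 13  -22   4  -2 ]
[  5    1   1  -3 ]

First compute MT:
[[161,  -2,  -2, 141],
 [-56, 172, -52,  96]]
Now row reduce the product.
R2 ← R2 + (8/23)·R1: [0, 3940/23, -1212/23, 3336/23]
2 nonzero rows, so rank(MT) = 2.

2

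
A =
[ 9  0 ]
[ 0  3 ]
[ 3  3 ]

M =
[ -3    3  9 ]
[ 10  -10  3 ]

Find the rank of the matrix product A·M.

First compute AM:
[[-27,  27,  81],
 [ 30, -30,   9],
 [ 21, -21,  36]]
Now row reduce the product.
R2 ← R2 + (10/9)·R1: [0, 0, 99]
R3 ← R3 + (7/9)·R1: [0, 0, 99]
R3 ← R3 − R2: [0, 0, 0]
2 nonzero rows, so rank(AM) = 2.

2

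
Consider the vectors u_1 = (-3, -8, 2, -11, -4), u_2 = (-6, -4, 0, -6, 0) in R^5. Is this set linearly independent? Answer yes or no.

Form the matrix with these vectors as rows and row reduce.
R2 ← R2 − (2)·R1: [0, 12, -4, 16, 8]
2 nonzero rows, so the 2 vectors span a space of dimension 2.
Since 2 = 2, the vectors are linearly independent.

yes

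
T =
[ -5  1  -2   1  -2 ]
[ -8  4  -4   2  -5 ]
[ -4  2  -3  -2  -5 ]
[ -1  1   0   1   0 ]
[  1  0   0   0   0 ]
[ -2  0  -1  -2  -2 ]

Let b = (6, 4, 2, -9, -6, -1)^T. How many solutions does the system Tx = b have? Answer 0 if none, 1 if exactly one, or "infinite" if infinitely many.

0

Row reduce the augmented matrix [T | b].
R2 ← R2 − (8/5)·R1: [0, 12/5, -4/5, 2/5, -9/5, -28/5]
R3 ← R3 − (4/5)·R1: [0, 6/5, -7/5, -14/5, -17/5, -14/5]
R4 ← R4 − (1/5)·R1: [0, 4/5, 2/5, 4/5, 2/5, -51/5]
R5 ← R5 + (1/5)·R1: [0, 1/5, -2/5, 1/5, -2/5, -24/5]
R6 ← R6 − (2/5)·R1: [0, -2/5, -1/5, -12/5, -6/5, -17/5]
R3 ← R3 − (1/2)·R2: [0, 0, -1, -3, -5/2, 0]
R4 ← R4 − (1/3)·R2: [0, 0, 2/3, 2/3, 1, -25/3]
R5 ← R5 − (1/12)·R2: [0, 0, -1/3, 1/6, -1/4, -13/3]
R6 ← R6 + (1/6)·R2: [0, 0, -1/3, -7/3, -3/2, -13/3]
R4 ← R4 + (2/3)·R3: [0, 0, 0, -4/3, -2/3, -25/3]
R5 ← R5 − (1/3)·R3: [0, 0, 0, 7/6, 7/12, -13/3]
R6 ← R6 − (1/3)·R3: [0, 0, 0, -4/3, -2/3, -13/3]
R5 ← R5 + (7/8)·R4: [0, 0, 0, 0, 0, -93/8]
R6 ← R6 − R4: [0, 0, 0, 0, 0, 4]
R6 ← R6 + (32/93)·R5: [0, 0, 0, 0, 0, 0]
The echelon form has 5 nonzero rows; the last pivot sits in the augmented column, so rank(T) = 4 but rank([T|b]) = 5.
Since the ranks differ, the system is inconsistent.
It has no solutions.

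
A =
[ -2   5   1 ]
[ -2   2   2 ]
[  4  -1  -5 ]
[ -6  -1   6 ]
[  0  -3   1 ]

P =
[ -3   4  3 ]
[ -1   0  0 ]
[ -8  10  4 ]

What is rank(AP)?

First compute AP:
[[ -7,   2,  -2],
 [-12,  12,   2],
 [ 29, -34,  -8],
 [-29,  36,   6],
 [ -5,  10,   4]]
Now row reduce the product.
R2 ← R2 − (12/7)·R1: [0, 60/7, 38/7]
R3 ← R3 + (29/7)·R1: [0, -180/7, -114/7]
R4 ← R4 − (29/7)·R1: [0, 194/7, 100/7]
R5 ← R5 − (5/7)·R1: [0, 60/7, 38/7]
R3 ← R3 + (3)·R2: [0, 0, 0]
R4 ← R4 − (97/30)·R2: [0, 0, -49/15]
R5 ← R5 − R2: [0, 0, 0]
Swap R3 ↔ R4
3 nonzero rows, so rank(AP) = 3.

3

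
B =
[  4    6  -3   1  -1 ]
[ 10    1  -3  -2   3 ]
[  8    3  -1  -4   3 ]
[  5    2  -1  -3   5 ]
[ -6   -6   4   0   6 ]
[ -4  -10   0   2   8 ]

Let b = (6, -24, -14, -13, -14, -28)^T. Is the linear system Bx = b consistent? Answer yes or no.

Row reduce the augmented matrix [B | b].
R2 ← R2 − (5/2)·R1: [0, -14, 9/2, -9/2, 11/2, -39]
R3 ← R3 − (2)·R1: [0, -9, 5, -6, 5, -26]
R4 ← R4 − (5/4)·R1: [0, -11/2, 11/4, -17/4, 25/4, -41/2]
R5 ← R5 + (3/2)·R1: [0, 3, -1/2, 3/2, 9/2, -5]
R6 ← R6 + R1: [0, -4, -3, 3, 7, -22]
R3 ← R3 − (9/14)·R2: [0, 0, 59/28, -87/28, 41/28, -13/14]
R4 ← R4 − (11/28)·R2: [0, 0, 55/56, -139/56, 229/56, -145/28]
R5 ← R5 + (3/14)·R2: [0, 0, 13/28, 15/28, 159/28, -187/14]
R6 ← R6 − (2/7)·R2: [0, 0, -30/7, 30/7, 38/7, -76/7]
R4 ← R4 − (55/118)·R3: [0, 0, 0, -61/59, 201/59, -280/59]
R5 ← R5 − (13/59)·R3: [0, 0, 0, 72/59, 316/59, -776/59]
R6 ← R6 + (120/59)·R3: [0, 0, 0, -120/59, 496/59, -752/59]
R5 ← R5 + (72/61)·R4: [0, 0, 0, 0, 572/61, -1144/61]
R6 ← R6 − (120/61)·R4: [0, 0, 0, 0, 104/61, -208/61]
R6 ← R6 − (2/11)·R5: [0, 0, 0, 0, 0, 0]
The echelon form has 5 nonzero rows, and every pivot lies in the first 5 columns, so rank(B) = rank([B|b]) = 5.
The system is consistent.

yes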